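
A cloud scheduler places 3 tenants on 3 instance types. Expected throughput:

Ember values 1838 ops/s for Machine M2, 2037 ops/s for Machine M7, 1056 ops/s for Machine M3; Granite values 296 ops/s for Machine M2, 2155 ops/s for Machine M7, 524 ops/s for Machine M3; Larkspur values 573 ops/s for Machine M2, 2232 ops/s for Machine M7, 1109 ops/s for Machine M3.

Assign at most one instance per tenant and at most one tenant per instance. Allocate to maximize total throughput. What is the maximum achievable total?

Treat this as an assignment problem: match each tenant to one instance.
Optimal: Ember→Machine M2 (1838 ops/s), Granite→Machine M7 (2155 ops/s), Larkspur→Machine M3 (1109 ops/s) — total 1838+2155+1109 = 5102 ops/s.
Max-entry greedy (repeatedly take the single best remaining cell) gives 4594 ops/s, worse by 508.
Every other assignment is strictly worse.

Maximum total: 5102 ops/s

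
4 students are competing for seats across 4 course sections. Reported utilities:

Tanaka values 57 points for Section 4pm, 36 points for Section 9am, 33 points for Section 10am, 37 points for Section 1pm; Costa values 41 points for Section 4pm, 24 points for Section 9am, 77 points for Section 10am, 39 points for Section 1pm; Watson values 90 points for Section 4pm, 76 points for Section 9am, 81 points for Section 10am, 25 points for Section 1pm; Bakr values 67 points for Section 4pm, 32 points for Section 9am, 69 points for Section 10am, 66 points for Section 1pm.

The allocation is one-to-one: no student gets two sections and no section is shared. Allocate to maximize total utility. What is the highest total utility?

Optimal: Tanaka→Section 4pm (57 points), Costa→Section 10am (77 points), Watson→Section 9am (76 points), Bakr→Section 1pm (66 points) — total 57+77+76+66 = 276 points.
Column-greedy (each section in turn goes to its best remaining student) gives 269 points, worse by 7.
No other one-to-one assignment exceeds 276 points.

Max total: 276 points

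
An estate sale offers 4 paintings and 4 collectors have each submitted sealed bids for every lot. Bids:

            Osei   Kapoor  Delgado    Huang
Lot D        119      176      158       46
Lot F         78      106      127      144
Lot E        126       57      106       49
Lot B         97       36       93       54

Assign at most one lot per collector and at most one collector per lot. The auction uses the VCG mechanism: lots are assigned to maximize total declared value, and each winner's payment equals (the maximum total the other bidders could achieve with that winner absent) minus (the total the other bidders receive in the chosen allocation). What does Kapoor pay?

Efficient allocation: Osei→Lot E ($126), Kapoor→Lot D ($176), Delgado→Lot B ($93), Huang→Lot F ($144); total welfare W = $539.
Kapoor receives Lot D at value $176, so the others get W − 176 = $363.
Without Kapoor: best allocation of the remaining 3 bidders over all 4 lots is Osei→Lot E ($126), Delgado→Lot D ($158), Huang→Lot F ($144), total $428.
VCG payment = (others' best without Kapoor) − (others' welfare with Kapoor) = 428 − 363 = $65.

Kapoor pays $65.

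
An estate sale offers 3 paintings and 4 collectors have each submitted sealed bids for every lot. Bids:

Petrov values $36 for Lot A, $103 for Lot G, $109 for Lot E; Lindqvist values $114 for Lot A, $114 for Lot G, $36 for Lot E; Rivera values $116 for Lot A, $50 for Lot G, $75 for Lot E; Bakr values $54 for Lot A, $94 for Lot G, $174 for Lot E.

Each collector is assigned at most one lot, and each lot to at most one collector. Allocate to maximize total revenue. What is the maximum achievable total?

Maximum total: $404

This is a one-to-one assignment (maximum-weight bipartite matching).
Optimal: Rivera→Lot A ($116), Lindqvist→Lot G ($114), Bakr→Lot E ($174) — total 116+114+174 = $404.
Row-greedy (each collector in turn takes its best remaining lot) gives $273, worse by 131.
Swapping Bakr↔Lindqvist (Bakr→Lot G $94, Lindqvist→Lot E $36) loses 158.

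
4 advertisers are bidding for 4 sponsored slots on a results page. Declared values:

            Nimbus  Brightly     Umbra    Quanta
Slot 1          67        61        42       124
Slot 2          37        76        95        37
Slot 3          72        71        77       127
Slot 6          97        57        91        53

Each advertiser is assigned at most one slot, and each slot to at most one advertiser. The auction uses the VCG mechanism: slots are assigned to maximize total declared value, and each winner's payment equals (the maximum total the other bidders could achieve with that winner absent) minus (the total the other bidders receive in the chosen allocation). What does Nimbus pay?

Efficient allocation: Nimbus→Slot 6 ($97), Brightly→Slot 3 ($71), Umbra→Slot 2 ($95), Quanta→Slot 1 ($124); total welfare W = $387.
Nimbus receives Slot 6 at value $97, so the others get W − 97 = $290.
Without Nimbus: best allocation of the remaining 3 bidders over all 4 slots is Brightly→Slot 2 ($76), Umbra→Slot 6 ($91), Quanta→Slot 3 ($127), total $294.
VCG payment = (others' best without Nimbus) − (others' welfare with Nimbus) = 294 − 290 = $4.

Nimbus pays $4.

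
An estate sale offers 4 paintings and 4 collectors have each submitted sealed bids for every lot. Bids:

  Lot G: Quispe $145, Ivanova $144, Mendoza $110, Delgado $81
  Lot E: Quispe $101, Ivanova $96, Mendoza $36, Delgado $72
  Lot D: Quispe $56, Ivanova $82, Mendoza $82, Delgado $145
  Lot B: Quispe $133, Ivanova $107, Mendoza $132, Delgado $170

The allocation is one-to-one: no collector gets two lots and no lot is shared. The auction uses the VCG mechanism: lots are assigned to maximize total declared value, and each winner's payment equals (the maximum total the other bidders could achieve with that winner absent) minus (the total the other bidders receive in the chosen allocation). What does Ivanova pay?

Efficient allocation: Quispe→Lot E ($101), Ivanova→Lot G ($144), Mendoza→Lot B ($132), Delgado→Lot D ($145); total welfare W = $522.
Ivanova receives Lot G at value $144, so the others get W − 144 = $378.
Without Ivanova: best allocation of the remaining 3 bidders over all 4 lots is Quispe→Lot G ($145), Mendoza→Lot B ($132), Delgado→Lot D ($145), total $422.
VCG payment = (others' best without Ivanova) − (others' welfare with Ivanova) = 422 − 378 = $44.

Ivanova pays $44.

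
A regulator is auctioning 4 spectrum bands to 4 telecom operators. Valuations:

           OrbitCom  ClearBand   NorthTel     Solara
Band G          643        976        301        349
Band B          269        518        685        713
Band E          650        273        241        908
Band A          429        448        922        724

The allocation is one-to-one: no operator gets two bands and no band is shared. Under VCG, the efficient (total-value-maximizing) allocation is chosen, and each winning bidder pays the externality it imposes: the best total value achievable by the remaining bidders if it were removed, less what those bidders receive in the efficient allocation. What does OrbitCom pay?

OrbitCom pays $195M.

Efficient allocation: OrbitCom→Band E ($650M), ClearBand→Band G ($976M), NorthTel→Band A ($922M), Solara→Band B ($713M); total welfare W = $3261M.
OrbitCom receives Band E at value $650M, so the others get W − 650 = $2611M.
Without OrbitCom: best allocation of the remaining 3 bidders over all 4 bands is ClearBand→Band G ($976M), NorthTel→Band A ($922M), Solara→Band E ($908M), total $2806M.
VCG payment = (others' best without OrbitCom) − (others' welfare with OrbitCom) = 2806 − 2611 = $195M.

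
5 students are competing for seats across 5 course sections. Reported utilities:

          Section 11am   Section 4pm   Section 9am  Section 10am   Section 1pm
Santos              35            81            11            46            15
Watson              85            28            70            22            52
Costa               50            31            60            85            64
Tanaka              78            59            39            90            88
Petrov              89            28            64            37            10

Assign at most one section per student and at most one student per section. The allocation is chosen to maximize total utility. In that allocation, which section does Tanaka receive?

Optimal: Santos→Section 4pm (81 points), Watson→Section 9am (70 points), Costa→Section 10am (85 points), Tanaka→Section 1pm (88 points), Petrov→Section 11am (89 points) — total 81+70+85+88+89 = 413 points.
Checked against all permutations: 413 points is optimal.
Tanaka's own top section is Section 10am (90 points), but forcing Tanaka→Section 10am and reassigning the rest optimally gives only 394 points — worse by 19.

Tanaka receives Section 1pm.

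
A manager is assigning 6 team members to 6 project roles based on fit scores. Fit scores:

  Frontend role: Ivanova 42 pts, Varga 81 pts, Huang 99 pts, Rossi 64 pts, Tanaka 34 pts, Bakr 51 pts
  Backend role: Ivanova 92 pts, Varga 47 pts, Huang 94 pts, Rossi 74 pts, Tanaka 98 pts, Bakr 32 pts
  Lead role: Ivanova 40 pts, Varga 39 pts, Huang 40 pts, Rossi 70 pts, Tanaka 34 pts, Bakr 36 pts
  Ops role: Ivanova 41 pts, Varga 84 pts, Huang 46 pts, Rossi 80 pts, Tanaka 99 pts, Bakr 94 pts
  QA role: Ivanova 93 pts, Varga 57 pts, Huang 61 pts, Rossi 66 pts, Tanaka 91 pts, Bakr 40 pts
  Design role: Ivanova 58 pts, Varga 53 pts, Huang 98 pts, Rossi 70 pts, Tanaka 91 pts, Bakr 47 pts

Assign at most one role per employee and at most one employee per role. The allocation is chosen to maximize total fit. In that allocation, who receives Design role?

Optimal: Ivanova→QA role (93 pts), Varga→Frontend role (81 pts), Huang→Design role (98 pts), Rossi→Lead role (70 pts), Tanaka→Backend role (98 pts), Bakr→Ops role (94 pts) — total 93+81+98+70+98+94 = 534 pts.
Row-greedy (each employee in turn takes its best remaining role) gives 477 pts, worse by 57.
Huang's own top role is Frontend role (99 pts), but forcing Huang→Frontend role and reassigning the rest optimally gives only 507 pts — worse by 27.

Huang receives Design role.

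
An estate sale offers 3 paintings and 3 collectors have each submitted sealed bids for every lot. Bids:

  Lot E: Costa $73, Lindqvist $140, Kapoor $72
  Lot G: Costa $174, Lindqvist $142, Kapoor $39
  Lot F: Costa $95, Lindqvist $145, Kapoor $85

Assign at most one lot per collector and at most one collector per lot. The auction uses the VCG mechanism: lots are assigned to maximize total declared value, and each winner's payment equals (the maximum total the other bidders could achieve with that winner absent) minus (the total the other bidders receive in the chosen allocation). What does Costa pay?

Costa pays $2.

Efficient allocation: Costa→Lot G ($174), Lindqvist→Lot E ($140), Kapoor→Lot F ($85); total welfare W = $399.
Costa receives Lot G at value $174, so the others get W − 174 = $225.
Without Costa: best allocation of the remaining 2 bidders over all 3 lots is Lindqvist→Lot G ($142), Kapoor→Lot F ($85), total $227.
VCG payment = (others' best without Costa) − (others' welfare with Costa) = 227 − 225 = $2.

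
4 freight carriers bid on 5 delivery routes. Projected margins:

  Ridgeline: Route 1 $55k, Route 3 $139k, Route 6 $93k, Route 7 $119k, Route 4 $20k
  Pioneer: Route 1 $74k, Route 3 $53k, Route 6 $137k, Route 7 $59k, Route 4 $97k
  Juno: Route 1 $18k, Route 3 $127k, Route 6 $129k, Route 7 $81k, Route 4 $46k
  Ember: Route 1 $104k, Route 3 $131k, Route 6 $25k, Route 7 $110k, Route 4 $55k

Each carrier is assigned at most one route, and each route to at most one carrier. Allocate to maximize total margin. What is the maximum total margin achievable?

Maximum total: $487k

Optimal: Ridgeline→Route 7 ($119k), Pioneer→Route 6 ($137k), Juno→Route 3 ($127k), Ember→Route 1 ($104k) — total 119+137+127+104 = $487k.
Row-greedy (each carrier in turn takes its best remaining route) gives $461k, worse by 26.
Checked against all permutations: $487k is optimal.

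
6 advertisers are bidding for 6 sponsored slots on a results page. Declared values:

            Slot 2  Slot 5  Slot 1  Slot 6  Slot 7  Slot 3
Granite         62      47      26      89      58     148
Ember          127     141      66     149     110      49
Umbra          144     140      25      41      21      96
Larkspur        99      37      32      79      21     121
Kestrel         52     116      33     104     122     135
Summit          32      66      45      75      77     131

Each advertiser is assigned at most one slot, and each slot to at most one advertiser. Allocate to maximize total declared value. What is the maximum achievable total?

Max total: $703

This is the linear assignment problem.
Optimal: Granite→Slot 3 ($148), Ember→Slot 6 ($149), Umbra→Slot 5 ($140), Larkspur→Slot 2 ($99), Kestrel→Slot 7 ($122), Summit→Slot 1 ($45) — total 148+149+140+99+122+45 = $703.
Row-greedy (each advertiser in turn takes its best remaining slot) gives $645, worse by 58.
Checked against all permutations: $703 is optimal.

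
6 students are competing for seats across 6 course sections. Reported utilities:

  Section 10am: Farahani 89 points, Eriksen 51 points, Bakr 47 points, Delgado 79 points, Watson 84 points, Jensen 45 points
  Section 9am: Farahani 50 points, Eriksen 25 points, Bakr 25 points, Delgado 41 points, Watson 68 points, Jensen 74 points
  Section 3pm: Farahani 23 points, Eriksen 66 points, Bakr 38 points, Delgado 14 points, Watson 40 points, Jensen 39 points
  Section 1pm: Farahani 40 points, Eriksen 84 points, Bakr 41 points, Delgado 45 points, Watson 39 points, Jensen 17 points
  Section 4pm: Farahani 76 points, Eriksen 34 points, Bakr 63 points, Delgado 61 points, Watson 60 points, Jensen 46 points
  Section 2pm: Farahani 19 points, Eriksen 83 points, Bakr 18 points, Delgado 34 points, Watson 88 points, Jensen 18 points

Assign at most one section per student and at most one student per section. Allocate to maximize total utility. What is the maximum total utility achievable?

This is the linear assignment problem.
Optimal: Farahani→Section 4pm (76 points), Eriksen→Section 1pm (84 points), Bakr→Section 3pm (38 points), Delgado→Section 10am (79 points), Watson→Section 2pm (88 points), Jensen→Section 9am (74 points) — total 76+84+38+79+88+74 = 439 points.
Max-entry greedy (repeatedly take the single best remaining cell) gives 412 points, worse by 27.
Next-best assignment: Farahani→Section 10am, Eriksen→Section 1pm, Bakr→Section 3pm, Delgado→Section 4pm, Watson→Section 2pm, Jensen→Section 9am = 434 points.
Checked against all permutations: 439 points is optimal.

Maximum total: 439 points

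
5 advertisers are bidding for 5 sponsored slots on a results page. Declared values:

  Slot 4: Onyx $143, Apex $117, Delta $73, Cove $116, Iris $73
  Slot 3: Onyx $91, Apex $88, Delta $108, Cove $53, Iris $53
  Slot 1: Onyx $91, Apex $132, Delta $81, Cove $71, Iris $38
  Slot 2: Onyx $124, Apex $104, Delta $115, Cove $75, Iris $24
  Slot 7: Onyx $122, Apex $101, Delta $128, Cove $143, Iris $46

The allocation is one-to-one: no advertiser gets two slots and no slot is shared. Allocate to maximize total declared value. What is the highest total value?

This is a one-to-one assignment (maximum-weight bipartite matching).
Optimal: Onyx→Slot 4 ($143), Apex→Slot 1 ($132), Delta→Slot 2 ($115), Cove→Slot 7 ($143), Iris→Slot 3 ($53) — total 143+132+115+143+53 = $586.
Column-greedy (each slot in turn goes to its best remaining advertiser) gives $504, worse by 82.
Next-best assignment: Onyx→Slot 2, Apex→Slot 1, Delta→Slot 3, Cove→Slot 7, Iris→Slot 4 = $580.
Swapping Apex↔Cove (Apex→Slot 7 $101, Cove→Slot 1 $71) loses 103.

Maximum total: $586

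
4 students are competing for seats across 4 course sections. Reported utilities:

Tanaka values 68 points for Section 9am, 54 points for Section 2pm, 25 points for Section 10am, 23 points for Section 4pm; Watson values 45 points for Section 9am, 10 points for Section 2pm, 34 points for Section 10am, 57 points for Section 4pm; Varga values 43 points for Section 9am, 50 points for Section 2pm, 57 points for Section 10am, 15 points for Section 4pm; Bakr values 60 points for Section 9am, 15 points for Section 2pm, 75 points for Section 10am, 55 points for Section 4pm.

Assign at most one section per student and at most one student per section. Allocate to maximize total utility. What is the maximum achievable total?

Max total: 250 points

Optimal: Tanaka→Section 9am (68 points), Watson→Section 4pm (57 points), Varga→Section 2pm (50 points), Bakr→Section 10am (75 points) — total 68+57+50+75 = 250 points.
Next-best assignment: Tanaka→Section 2pm, Watson→Section 4pm, Varga→Section 9am, Bakr→Section 10am = 229 points.
Swapping Bakr↔Tanaka (Bakr→Section 9am 60 points, Tanaka→Section 10am 25 points) loses 58.
Checked against all permutations: 250 points is optimal.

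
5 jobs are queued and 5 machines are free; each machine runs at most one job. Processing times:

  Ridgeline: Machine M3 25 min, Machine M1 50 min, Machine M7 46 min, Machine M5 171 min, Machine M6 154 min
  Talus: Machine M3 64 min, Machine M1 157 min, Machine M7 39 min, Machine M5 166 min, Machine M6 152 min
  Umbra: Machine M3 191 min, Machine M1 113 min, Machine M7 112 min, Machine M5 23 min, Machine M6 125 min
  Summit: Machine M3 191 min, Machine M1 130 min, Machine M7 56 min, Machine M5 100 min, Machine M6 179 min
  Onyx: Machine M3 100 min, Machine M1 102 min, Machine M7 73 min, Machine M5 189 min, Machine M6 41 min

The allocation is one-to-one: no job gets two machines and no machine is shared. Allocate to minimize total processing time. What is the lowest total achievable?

Min total: 234 min

Optimal: Ridgeline→Machine M1 (50 min), Talus→Machine M3 (64 min), Umbra→Machine M5 (23 min), Summit→Machine M7 (56 min), Onyx→Machine M6 (41 min) — total 50+64+23+56+41 = 234 min.
Row-greedy (each job in turn takes its cheapest remaining machine) gives 258 min, worse by 24.
Next-best assignment: Ridgeline→Machine M3, Talus→Machine M7, Umbra→Machine M5, Summit→Machine M1, Onyx→Machine M6 = 258 min.
Swapping Umbra↔Ridgeline (Umbra→Machine M1 113 min, Ridgeline→Machine M5 171 min) adds 211.
No other one-to-one assignment undercuts 234 min.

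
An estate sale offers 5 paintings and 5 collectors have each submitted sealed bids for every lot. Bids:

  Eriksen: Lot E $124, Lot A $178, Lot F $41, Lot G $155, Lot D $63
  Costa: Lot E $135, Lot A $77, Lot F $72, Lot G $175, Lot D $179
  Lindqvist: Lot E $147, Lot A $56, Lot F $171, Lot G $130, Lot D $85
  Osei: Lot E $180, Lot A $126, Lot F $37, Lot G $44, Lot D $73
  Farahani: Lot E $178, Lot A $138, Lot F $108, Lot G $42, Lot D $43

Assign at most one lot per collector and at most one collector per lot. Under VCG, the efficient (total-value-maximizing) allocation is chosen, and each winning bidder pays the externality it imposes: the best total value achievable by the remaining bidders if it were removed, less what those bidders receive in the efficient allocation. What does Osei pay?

Osei pays $63.

Efficient allocation: Eriksen→Lot G ($155), Costa→Lot D ($179), Lindqvist→Lot F ($171), Osei→Lot E ($180), Farahani→Lot A ($138); total welfare W = $823.
Osei receives Lot E at value $180, so the others get W − 180 = $643.
Without Osei: best allocation of the remaining 4 bidders over all 5 lots is Eriksen→Lot A ($178), Costa→Lot D ($179), Lindqvist→Lot F ($171), Farahani→Lot E ($178), total $706.
VCG payment = (others' best without Osei) − (others' welfare with Osei) = 706 − 643 = $63.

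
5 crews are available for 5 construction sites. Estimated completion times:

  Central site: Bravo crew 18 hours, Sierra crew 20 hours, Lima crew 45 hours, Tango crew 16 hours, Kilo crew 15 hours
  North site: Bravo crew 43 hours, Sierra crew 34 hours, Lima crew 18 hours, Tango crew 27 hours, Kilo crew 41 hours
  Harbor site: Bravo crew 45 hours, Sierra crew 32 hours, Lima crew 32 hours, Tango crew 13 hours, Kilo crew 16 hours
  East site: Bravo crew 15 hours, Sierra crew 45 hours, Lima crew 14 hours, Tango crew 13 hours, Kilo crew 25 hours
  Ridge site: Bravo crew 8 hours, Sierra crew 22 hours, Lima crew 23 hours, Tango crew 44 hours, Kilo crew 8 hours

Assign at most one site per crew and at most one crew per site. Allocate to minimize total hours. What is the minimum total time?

Minimum total: 74 hours

Optimal: Bravo crew→East site (15 hours), Sierra crew→Central site (20 hours), Lima crew→North site (18 hours), Tango crew→Harbor site (13 hours), Kilo crew→Ridge site (8 hours) — total 15+20+18+13+8 = 74 hours.
Min-entry greedy (repeatedly take the single cheapest remaining cell) gives 84 hours, worse by 10.
Next-best assignment: Bravo crew→Ridge site, Sierra crew→Central site, Lima crew→North site, Tango crew→East site, Kilo crew→Harbor site = 75 hours.
Swapping Lima crew↔Bravo crew (Lima crew→East site 14 hours, Bravo crew→North site 43 hours) adds 24.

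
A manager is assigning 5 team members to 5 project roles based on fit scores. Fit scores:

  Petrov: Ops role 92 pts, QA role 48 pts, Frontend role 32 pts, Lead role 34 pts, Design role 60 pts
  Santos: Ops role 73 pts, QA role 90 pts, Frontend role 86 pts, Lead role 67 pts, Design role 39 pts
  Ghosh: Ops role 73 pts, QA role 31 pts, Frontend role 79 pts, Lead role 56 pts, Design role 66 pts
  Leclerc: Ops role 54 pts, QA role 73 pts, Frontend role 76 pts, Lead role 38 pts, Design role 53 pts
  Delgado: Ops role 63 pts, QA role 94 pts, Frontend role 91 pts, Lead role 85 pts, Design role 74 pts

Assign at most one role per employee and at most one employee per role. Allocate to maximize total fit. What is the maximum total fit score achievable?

Maximum total: 409 pts

Optimal: Petrov→Ops role (92 pts), Santos→QA role (90 pts), Ghosh→Design role (66 pts), Leclerc→Frontend role (76 pts), Delgado→Lead role (85 pts) — total 92+90+66+76+85 = 409 pts.
Column-greedy (each role in turn goes to its best remaining employee) gives 381 pts, worse by 28.
Next-best assignment: Petrov→Ops role, Santos→Frontend role, Ghosh→Design role, Leclerc→QA role, Delgado→Lead role = 402 pts.
Checked against all permutations: 409 pts is optimal.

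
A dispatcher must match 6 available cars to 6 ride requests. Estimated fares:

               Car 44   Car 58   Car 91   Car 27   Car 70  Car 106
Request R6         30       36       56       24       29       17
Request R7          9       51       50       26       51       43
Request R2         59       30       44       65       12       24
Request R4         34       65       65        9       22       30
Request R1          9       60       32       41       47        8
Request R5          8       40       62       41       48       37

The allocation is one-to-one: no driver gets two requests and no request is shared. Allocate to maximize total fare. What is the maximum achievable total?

Optimal: Car 44→Request R6 ($30), Car 58→Request R4 ($65), Car 91→Request R5 ($62), Car 27→Request R2 ($65), Car 70→Request R1 ($47), Car 106→Request R7 ($43) — total 30+65+62+65+47+43 = $312.
Row-greedy (each driver in turn takes its best remaining request) gives $295, worse by 17.

Max total: $312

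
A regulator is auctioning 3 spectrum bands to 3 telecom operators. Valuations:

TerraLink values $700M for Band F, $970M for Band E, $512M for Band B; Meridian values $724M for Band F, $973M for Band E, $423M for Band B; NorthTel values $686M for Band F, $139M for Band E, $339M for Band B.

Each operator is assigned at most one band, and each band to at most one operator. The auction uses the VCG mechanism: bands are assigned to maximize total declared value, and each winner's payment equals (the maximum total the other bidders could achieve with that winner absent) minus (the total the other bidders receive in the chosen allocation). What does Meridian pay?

Meridian pays $458M.

Efficient allocation: TerraLink→Band B ($512M), Meridian→Band E ($973M), NorthTel→Band F ($686M); total welfare W = $2171M.
Meridian receives Band E at value $973M, so the others get W − 973 = $1198M.
Without Meridian: best allocation of the remaining 2 bidders over all 3 bands is TerraLink→Band E ($970M), NorthTel→Band F ($686M), total $1656M.
VCG payment = (others' best without Meridian) − (others' welfare with Meridian) = 1656 − 1198 = $458M.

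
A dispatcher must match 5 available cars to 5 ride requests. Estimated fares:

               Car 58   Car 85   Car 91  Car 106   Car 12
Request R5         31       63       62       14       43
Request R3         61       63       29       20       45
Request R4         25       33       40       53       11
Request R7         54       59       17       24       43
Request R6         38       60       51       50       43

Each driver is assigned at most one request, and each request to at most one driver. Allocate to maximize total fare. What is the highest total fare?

Optimal: Car 58→Request R3 ($61), Car 85→Request R6 ($60), Car 91→Request R5 ($62), Car 106→Request R4 ($53), Car 12→Request R7 ($43) — total 61+60+62+53+43 = $279.
Row-greedy (each driver in turn takes its best remaining request) gives $271, worse by 8.
Next-best assignment: Car 58→Request R3, Car 85→Request R7, Car 91→Request R5, Car 106→Request R4, Car 12→Request R6 = $278.

Maximum total: $279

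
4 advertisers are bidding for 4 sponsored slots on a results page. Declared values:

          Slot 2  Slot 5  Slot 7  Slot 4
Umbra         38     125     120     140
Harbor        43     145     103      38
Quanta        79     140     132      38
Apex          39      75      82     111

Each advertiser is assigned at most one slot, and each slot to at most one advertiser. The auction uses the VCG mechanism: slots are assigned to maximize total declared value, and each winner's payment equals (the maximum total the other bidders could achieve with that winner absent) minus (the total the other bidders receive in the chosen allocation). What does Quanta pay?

Efficient allocation: Umbra→Slot 4 ($140), Harbor→Slot 5 ($145), Quanta→Slot 7 ($132), Apex→Slot 2 ($39); total welfare W = $456.
Quanta receives Slot 7 at value $132, so the others get W − 132 = $324.
Without Quanta: best allocation of the remaining 3 bidders over all 4 slots is Umbra→Slot 7 ($120), Harbor→Slot 5 ($145), Apex→Slot 4 ($111), total $376.
VCG payment = (others' best without Quanta) − (others' welfare with Quanta) = 376 − 324 = $52.

Quanta pays $52.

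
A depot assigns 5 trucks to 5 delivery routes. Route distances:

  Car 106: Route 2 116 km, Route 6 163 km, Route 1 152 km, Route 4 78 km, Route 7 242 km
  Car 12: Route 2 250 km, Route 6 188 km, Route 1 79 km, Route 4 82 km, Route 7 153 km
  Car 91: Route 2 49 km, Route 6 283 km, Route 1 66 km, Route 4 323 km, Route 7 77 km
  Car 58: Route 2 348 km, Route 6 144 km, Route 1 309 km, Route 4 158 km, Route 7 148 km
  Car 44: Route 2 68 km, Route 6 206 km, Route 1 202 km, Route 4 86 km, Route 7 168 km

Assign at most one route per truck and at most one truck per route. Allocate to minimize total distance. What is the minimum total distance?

Min total: 446 km

Treat this as an assignment problem: match each truck to one route.
Optimal: Car 106→Route 4 (78 km), Car 12→Route 1 (79 km), Car 91→Route 7 (77 km), Car 58→Route 6 (144 km), Car 44→Route 2 (68 km) — total 78+79+77+144+68 = 446 km.
Next-best assignment: Car 106→Route 2, Car 12→Route 1, Car 91→Route 7, Car 58→Route 6, Car 44→Route 4 = 502 km.
Checked against all permutations: 446 km is optimal.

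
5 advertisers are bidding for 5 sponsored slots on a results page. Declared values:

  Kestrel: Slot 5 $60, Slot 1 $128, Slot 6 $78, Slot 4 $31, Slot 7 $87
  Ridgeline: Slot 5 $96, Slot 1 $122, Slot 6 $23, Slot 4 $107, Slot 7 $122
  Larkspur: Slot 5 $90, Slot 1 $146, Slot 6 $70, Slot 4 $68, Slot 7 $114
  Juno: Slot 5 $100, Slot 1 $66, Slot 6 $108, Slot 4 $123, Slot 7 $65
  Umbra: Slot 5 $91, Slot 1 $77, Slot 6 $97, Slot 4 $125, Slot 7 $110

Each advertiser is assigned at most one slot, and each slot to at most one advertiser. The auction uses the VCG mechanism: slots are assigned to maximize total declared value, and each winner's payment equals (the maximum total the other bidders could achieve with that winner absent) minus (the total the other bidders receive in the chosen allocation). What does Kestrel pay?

Efficient allocation: Kestrel→Slot 1 ($128), Ridgeline→Slot 7 ($122), Larkspur→Slot 5 ($90), Juno→Slot 6 ($108), Umbra→Slot 4 ($125); total welfare W = $573.
Kestrel receives Slot 1 at value $128, so the others get W − 128 = $445.
Without Kestrel: best allocation of the remaining 4 bidders over all 5 slots is Ridgeline→Slot 7 ($122), Larkspur→Slot 1 ($146), Juno→Slot 6 ($108), Umbra→Slot 4 ($125), total $501.
VCG payment = (others' best without Kestrel) − (others' welfare with Kestrel) = 501 − 445 = $56.

Kestrel pays $56.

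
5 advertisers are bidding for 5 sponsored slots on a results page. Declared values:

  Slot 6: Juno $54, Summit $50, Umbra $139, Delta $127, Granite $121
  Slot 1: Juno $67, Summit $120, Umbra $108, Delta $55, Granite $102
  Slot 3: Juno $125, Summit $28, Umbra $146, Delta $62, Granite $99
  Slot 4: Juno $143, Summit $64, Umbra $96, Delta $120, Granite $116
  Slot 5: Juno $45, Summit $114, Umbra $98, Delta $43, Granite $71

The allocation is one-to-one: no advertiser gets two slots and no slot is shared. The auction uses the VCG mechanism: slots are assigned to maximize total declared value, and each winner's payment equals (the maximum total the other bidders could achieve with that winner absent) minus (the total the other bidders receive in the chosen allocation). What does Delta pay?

Efficient allocation: Juno→Slot 4 ($143), Summit→Slot 5 ($114), Umbra→Slot 3 ($146), Delta→Slot 6 ($127), Granite→Slot 1 ($102); total welfare W = $632.
Delta receives Slot 6 at value $127, so the others get W − 127 = $505.
Without Delta: best allocation of the remaining 4 bidders over all 5 slots is Juno→Slot 4 ($143), Summit→Slot 1 ($120), Umbra→Slot 3 ($146), Granite→Slot 6 ($121), total $530.
VCG payment = (others' best without Delta) − (others' welfare with Delta) = 530 − 505 = $25.

Delta pays $25.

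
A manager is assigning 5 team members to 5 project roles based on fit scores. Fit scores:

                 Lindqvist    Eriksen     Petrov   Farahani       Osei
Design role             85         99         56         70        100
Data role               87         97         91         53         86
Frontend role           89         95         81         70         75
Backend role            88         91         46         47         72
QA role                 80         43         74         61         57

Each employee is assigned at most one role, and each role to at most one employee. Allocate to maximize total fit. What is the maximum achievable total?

Max total: 435 pts

This is the linear assignment problem.
Optimal: Lindqvist→Backend role (88 pts), Eriksen→Frontend role (95 pts), Petrov→Data role (91 pts), Farahani→QA role (61 pts), Osei→Design role (100 pts) — total 88+95+91+61+100 = 435 pts.
Column-greedy (each role in turn goes to its best remaining employee) gives 407 pts, worse by 28.
Every other assignment is strictly worse.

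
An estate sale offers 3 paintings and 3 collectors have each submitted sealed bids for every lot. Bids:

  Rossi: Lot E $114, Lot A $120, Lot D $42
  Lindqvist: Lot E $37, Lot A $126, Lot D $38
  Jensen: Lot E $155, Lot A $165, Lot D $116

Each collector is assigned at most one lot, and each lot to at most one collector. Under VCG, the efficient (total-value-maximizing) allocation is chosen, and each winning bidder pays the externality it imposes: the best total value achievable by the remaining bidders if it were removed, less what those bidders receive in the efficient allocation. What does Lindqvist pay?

Lindqvist pays $49.

Efficient allocation: Rossi→Lot E ($114), Lindqvist→Lot A ($126), Jensen→Lot D ($116); total welfare W = $356.
Lindqvist receives Lot A at value $126, so the others get W − 126 = $230.
Without Lindqvist: best allocation of the remaining 2 bidders over all 3 lots is Rossi→Lot E ($114), Jensen→Lot A ($165), total $279.
VCG payment = (others' best without Lindqvist) − (others' welfare with Lindqvist) = 279 − 230 = $49.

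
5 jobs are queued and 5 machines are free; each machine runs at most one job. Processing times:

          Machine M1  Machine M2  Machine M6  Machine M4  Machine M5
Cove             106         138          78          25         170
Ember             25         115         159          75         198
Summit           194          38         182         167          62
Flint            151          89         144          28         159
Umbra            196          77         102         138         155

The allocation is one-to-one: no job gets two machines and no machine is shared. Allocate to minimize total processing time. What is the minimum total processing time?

Min total: 270 min

Optimal: Cove→Machine M6 (78 min), Ember→Machine M1 (25 min), Summit→Machine M5 (62 min), Flint→Machine M4 (28 min), Umbra→Machine M2 (77 min) — total 78+25+62+28+77 = 270 min.
Column-greedy (each machine in turn goes to its cheapest remaining job) gives 324 min, worse by 54.
Next-best assignment: Cove→Machine M4, Ember→Machine M1, Summit→Machine M5, Flint→Machine M2, Umbra→Machine M6 = 303 min.
Checked against all permutations: 270 min is optimal.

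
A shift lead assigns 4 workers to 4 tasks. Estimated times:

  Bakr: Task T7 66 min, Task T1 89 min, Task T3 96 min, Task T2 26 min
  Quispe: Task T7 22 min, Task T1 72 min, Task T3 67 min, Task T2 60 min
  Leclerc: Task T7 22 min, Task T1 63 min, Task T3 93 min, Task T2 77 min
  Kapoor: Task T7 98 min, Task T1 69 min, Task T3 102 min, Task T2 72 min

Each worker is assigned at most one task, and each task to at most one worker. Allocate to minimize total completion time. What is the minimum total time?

Min total: 184 min

Optimal: Bakr→Task T2 (26 min), Quispe→Task T3 (67 min), Leclerc→Task T7 (22 min), Kapoor→Task T1 (69 min) — total 26+67+22+69 = 184 min.
Min-entry greedy (repeatedly take the single cheapest remaining cell) gives 213 min, worse by 29.
Next-best assignment: Bakr→Task T2, Quispe→Task T7, Leclerc→Task T3, Kapoor→Task T1 = 210 min.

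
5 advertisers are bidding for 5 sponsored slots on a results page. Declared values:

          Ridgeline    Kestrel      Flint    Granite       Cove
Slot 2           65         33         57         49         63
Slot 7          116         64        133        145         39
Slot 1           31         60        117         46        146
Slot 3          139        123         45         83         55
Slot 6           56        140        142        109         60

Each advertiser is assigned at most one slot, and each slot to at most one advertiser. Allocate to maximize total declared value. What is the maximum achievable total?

Max total: $627

Optimal: Ridgeline→Slot 3 ($139), Kestrel→Slot 6 ($140), Flint→Slot 2 ($57), Granite→Slot 7 ($145), Cove→Slot 1 ($146) — total 139+140+57+145+146 = $627.
Row-greedy (each advertiser in turn takes its best remaining slot) gives $607, worse by 20.
Next-best assignment: Ridgeline→Slot 2, Kestrel→Slot 3, Flint→Slot 6, Granite→Slot 7, Cove→Slot 1 = $621.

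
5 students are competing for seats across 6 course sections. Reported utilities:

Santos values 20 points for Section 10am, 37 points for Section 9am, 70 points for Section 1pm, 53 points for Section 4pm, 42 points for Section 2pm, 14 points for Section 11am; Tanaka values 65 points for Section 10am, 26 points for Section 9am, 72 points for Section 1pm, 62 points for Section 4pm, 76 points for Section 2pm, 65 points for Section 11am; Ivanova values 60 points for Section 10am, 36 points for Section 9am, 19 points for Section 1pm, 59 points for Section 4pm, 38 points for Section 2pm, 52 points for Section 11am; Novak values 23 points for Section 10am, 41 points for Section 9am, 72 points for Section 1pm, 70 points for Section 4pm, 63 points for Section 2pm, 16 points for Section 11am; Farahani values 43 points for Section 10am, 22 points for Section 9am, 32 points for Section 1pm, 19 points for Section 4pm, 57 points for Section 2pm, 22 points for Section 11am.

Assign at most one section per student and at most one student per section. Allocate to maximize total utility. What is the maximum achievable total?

This is the linear assignment problem.
Optimal: Santos→Section 1pm (70 points), Tanaka→Section 11am (65 points), Ivanova→Section 10am (60 points), Novak→Section 4pm (70 points), Farahani→Section 2pm (57 points) — total 70+65+60+70+57 = 322 points.
Row-greedy (each student in turn takes its best remaining section) gives 298 points, worse by 24.

Maximum total: 322 points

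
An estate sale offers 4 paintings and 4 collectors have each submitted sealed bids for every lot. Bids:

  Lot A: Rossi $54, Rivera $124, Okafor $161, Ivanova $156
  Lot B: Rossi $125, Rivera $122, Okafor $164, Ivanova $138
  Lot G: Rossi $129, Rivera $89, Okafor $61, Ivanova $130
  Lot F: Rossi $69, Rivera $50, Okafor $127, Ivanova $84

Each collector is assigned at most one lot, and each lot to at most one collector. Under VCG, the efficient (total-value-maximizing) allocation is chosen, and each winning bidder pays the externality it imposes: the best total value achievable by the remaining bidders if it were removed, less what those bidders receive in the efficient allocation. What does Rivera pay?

Efficient allocation: Rossi→Lot G ($129), Rivera→Lot B ($122), Okafor→Lot F ($127), Ivanova→Lot A ($156); total welfare W = $534.
Rivera receives Lot B at value $122, so the others get W − 122 = $412.
Without Rivera: best allocation of the remaining 3 bidders over all 4 lots is Rossi→Lot G ($129), Okafor→Lot B ($164), Ivanova→Lot A ($156), total $449.
VCG payment = (others' best without Rivera) − (others' welfare with Rivera) = 449 − 412 = $37.

Rivera pays $37.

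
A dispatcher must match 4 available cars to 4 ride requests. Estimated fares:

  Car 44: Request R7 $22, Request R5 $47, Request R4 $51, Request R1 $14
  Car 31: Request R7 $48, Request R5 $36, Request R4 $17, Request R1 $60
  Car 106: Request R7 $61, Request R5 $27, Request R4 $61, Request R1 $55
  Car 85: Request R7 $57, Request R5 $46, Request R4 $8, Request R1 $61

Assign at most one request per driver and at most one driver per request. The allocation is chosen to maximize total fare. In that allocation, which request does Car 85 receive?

Car 85 receives Request R7.

This is the linear assignment problem.
Optimal: Car 44→Request R5 ($47), Car 31→Request R1 ($60), Car 106→Request R4 ($61), Car 85→Request R7 ($57) — total 47+60+61+57 = $225.
Column-greedy (each request in turn goes to its best remaining driver) gives $186, worse by 39.
Next-best assignment: Car 44→Request R4, Car 31→Request R1, Car 106→Request R7, Car 85→Request R5 = $218.
Swapping Car 44↔Car 106 (Car 44→Request R4 $51, Car 106→Request R5 $27) loses 30.
No other one-to-one assignment exceeds $225.
Car 85's own top request is Request R1 ($61), but forcing Car 85→Request R1 and reassigning the rest optimally gives only $217 — worse by 8.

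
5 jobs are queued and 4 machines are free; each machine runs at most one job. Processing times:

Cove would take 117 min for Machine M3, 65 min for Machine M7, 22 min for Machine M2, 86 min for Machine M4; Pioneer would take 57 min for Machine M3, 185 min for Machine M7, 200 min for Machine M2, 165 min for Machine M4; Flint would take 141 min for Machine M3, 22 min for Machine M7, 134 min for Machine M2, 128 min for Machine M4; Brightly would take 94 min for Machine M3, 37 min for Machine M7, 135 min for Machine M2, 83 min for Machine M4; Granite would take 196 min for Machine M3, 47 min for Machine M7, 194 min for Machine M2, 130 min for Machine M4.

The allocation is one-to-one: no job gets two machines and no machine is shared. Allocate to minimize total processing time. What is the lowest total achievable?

Minimum total: 184 min

Optimal: Pioneer→Machine M3 (57 min), Flint→Machine M7 (22 min), Cove→Machine M2 (22 min), Brightly→Machine M4 (83 min) — total 57+22+22+83 = 184 min.
Next-best assignment: Pioneer→Machine M3, Granite→Machine M7, Cove→Machine M2, Brightly→Machine M4 = 209 min.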